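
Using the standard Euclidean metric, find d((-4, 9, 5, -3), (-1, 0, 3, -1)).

√(Σ(x_i - y_i)²) = √((-4 - (-1))² + (9 - 0)² + (5 - 3)² + (-3 - (-1))²)
= √((-3)² + 9² + 2² + (-2)²) = √(9 + 81 + 4 + 4) = √98 ≈ 9.8995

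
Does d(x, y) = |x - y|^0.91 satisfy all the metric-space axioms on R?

Yes. With 0 < p = 0.91 ≤ 1, d(x,y) = |x-y|^0.91 is a metric on R. Non-negativity and symmetry are immediate; |x-y|^0.91 = 0 ⟺ |x-y| = 0 ⟺ x = y. For the triangle inequality, the function t ↦ t^0.91 is subadditive on [0,∞) when p ≤ 1, so |x-z|^0.91 ≤ (|x-y| + |y-z|)^0.91 ≤ |x-y|^0.91 + |y-z|^0.91.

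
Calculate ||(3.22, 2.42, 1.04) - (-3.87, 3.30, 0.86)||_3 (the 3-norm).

(Σ|x_i - y_i|^3)^(1/3) = (|3.22 - (-3.87)|^3 + |2.42 - 3.3|^3 + |1.04 - 0.86|^3)^(1/3)
= (7.09^3 + 0.88^3 + 0.18^3)^(1/3) ≈ (356.4008 + 0.6815 + 0.0058)^(1/3) = (357.0881)^(1/3) ≈ 7.0946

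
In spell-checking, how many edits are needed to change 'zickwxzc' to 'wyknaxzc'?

Let D[i][j] be the edit distance between the first i characters of 'zickwxzc' and the first j characters of 'wyknaxzc', with D[i][0] = i, D[0][j] = j, and D[i][j] = D[i-1][j-1] if the characters match, else 1 + min(D[i-1][j], D[i][j-1], D[i-1][j-1]). Filling the table (rows: prefixes of 'zickwxzc', columns: prefixes of 'wyknaxzc'):
     ε  w  y  k  n  a  x  z  c
  ε  0  1  2  3  4  5  6  7  8
  z  1  1  2  3  4  5  6  6  7
  i  2  2  2  3  4  5  6  7  7
  c  3  3  3  3  4  5  6  7  7
  k  4  4  4  3  4  5  6  7  8
  w  5  4  5  4  4  5  6  7  8
  x  6  5  5  5  5  5  5  6  7
  z  7  6  6  6  6  6  6  5  6
  c  8  7  7  7  7  7  7  6  5
The bottom-right entry gives D[8][8] = 5, so no sequence of fewer than 5 edits works. Backtracking through the table gives one optimal edit sequence (5 edits):
  zickwxzc → wickwxzc (sub z→w @1)
  wickwxzc → wyckwxzc (sub i→y @2)
  wyckwxzc → wykkwxzc (sub c→k @3)
  wykkwxzc → wyknwxzc (sub k→n @4)
  wyknwxzc → wyknaxzc (sub w→a @5)
Edit distance = 5.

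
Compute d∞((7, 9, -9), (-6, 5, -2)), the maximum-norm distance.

max(|x_i - y_i|) = max(|7 - (-6)|, |9 - 5|, |-9 - (-2)|) = max(13, 4, 7) = 13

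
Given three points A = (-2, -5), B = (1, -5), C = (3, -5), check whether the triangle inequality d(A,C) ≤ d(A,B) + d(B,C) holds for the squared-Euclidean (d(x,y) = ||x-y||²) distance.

d(A,B) = 3² + 0² = 9, d(B,C) = 2² + 0² = 4, d(A,C) = 5² + 0² = 25.
d(A,C) = 25 > 9 + 4 = 13. Triangle inequality is VIOLATED. (Squared-Euclidean is not a metric — this is a counterexample.)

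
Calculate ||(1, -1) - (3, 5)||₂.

√(Σ(x_i - y_i)²) = √((1 - 3)² + (-1 - 5)²)
= √((-2)² + (-6)²) = √(4 + 36) = √40 ≈ 6.3246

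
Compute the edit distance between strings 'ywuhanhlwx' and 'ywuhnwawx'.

Let D[i][j] be the edit distance between the first i characters of 'ywuhanhlwx' and the first j characters of 'ywuhnwawx', with D[i][0] = i, D[0][j] = j, and D[i][j] = D[i-1][j-1] if the characters match, else 1 + min(D[i-1][j], D[i][j-1], D[i-1][j-1]). Filling the table (rows: prefixes of 'ywuhanhlwx', columns: prefixes of 'ywuhnwawx'):
     ε  y  w  u  h  n  w  a  w  x
  ε  0  1  2  3  4  5  6  7  8  9
  y  1  0  1  2  3  4  5  6  7  8
  w  2  1  0  1  2  3  4  5  6  7
  u  3  2  1  0  1  2  3  4  5  6
  h  4  3  2  1  0  1  2  3  4  5
  a  5  4  3  2  1  1  2  2  3  4
  n  6  5  4  3  2  1  2  3  3  4
  h  7  6  5  4  3  2  2  3  4  4
  l  8  7  6  5  4  3  3  3  4  5
  w  9  8  7  6  5  4  3  4  3  4
  x 10  9  8  7  6  5  4  4  4  3
The bottom-right entry gives D[10][9] = 3, so no sequence of fewer than 3 edits works. Backtracking through the table gives one optimal edit sequence (3 edits):
  ywuhanhlwx → ywuhnhlwx (del a @5)
  ywuhnhlwx → ywuhnwlwx (sub h→w @6)
  ywuhnwlwx → ywuhnwawx (sub l→a @7)
Edit distance = 3.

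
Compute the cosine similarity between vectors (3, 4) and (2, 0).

With u = (3, 4), v = (2, 0):
u·v = 3·2 + 4·0 = 6 + 0 = 6.
|u| = √(3² + 4²) = √25, |v| = √(2² + 0²) = √4, so |u||v| = √(25·4) = √100 = 10.
cos θ = (u·v)/(|u||v|) = 6/10 = 0.6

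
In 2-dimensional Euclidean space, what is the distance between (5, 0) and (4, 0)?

√(Σ(x_i - y_i)²) = √((5 - 4)² + (0 - 0)²)
= √(1² + 0²) = √(1 + 0) = √1 = 1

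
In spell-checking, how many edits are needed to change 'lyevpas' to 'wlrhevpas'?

Let D[i][j] be the edit distance between the first i characters of 'lyevpas' and the first j characters of 'wlrhevpas', with D[i][0] = i, D[0][j] = j, and D[i][j] = D[i-1][j-1] if the characters match, else 1 + min(D[i-1][j], D[i][j-1], D[i-1][j-1]). Filling the table (rows: prefixes of 'lyevpas', columns: prefixes of 'wlrhevpas'):
     ε  w  l  r  h  e  v  p  a  s
  ε  0  1  2  3  4  5  6  7  8  9
  l  1  1  1  2  3  4  5  6  7  8
  y  2  2  2  2  3  4  5  6  7  8
  e  3  3  3  3  3  3  4  5  6  7
  v  4  4  4  4  4  4  3  4  5  6
  p  5  5  5  5  5  5  4  3  4  5
  a  6  6  6  6  6  6  5  4  3  4
  s  7  7  7  7  7  7  6  5  4  3
The bottom-right entry gives D[7][9] = 3, so no sequence of fewer than 3 edits works. Backtracking through the table gives one optimal edit sequence (3 edits):
  lyevpas → wlyevpas (ins w @1)
  wlyevpas → wlryevpas (ins r @3)
  wlryevpas → wlrhevpas (sub y→h @4)
Edit distance = 3.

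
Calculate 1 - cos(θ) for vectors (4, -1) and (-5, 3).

With u = (4, -1), v = (-5, 3):
u·v = 4·(-5) + (-1)·3 = (-20) + (-3) = -23.
|u| = √(4² + (-1)²) = √17, |v| = √((-5)² + 3²) = √34, so |u||v| = √(17·34) = √578.
cos θ = (u·v)/(|u||v|) = -23/√578 ≈ -0.9567
Cosine distance = 1 - cos θ ≈ 1 - (-0.9567) = 1.9567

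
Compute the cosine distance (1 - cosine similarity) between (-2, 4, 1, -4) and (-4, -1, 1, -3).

With u = (-2, 4, 1, -4), v = (-4, -1, 1, -3):
u·v = (-2)·(-4) + 4·(-1) + 1·1 + (-4)·(-3) = 8 + (-4) + 1 + 12 = 17.
|u| = √((-2)² + 4² + 1² + (-4)²) = √37, |v| = √((-4)² + (-1)² + 1² + (-3)²) = √27, so |u||v| = √(37·27) = √999.
cos θ = (u·v)/(|u||v|) = 17/√999 ≈ 0.5379
Cosine distance = 1 - cos θ ≈ 1 - 0.5379 = 0.4621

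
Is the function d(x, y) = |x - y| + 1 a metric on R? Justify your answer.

No. d fails identity of indiscernibles (specifically d(x,x) = 0): d(-5, -5) = |-5 - (-5)| + 1 = 0 + 1 = 1 ≠ 0.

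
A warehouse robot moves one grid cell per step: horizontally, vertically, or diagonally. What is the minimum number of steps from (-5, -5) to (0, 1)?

max(|x_i - y_i|) = max(|-5 - 0|, |-5 - 1|) = max(5, 6) = 6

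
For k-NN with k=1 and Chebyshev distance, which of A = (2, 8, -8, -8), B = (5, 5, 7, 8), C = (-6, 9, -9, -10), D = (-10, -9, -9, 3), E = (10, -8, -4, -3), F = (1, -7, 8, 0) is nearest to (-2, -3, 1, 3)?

Distances: d(A) = 11, d(B) = 8, d(C) = 13, d(D) = 10, d(E) = 12, d(F) = 7. Nearest: F = (1, -7, 8, 0) with distance 7.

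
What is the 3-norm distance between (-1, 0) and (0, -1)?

(Σ|x_i - y_i|^3)^(1/3) = (|-1 - 0|^3 + |0 - (-1)|^3)^(1/3)
= (1^3 + 1^3)^(1/3) = (1 + 1)^(1/3) = (2)^(1/3) ≈ 1.2599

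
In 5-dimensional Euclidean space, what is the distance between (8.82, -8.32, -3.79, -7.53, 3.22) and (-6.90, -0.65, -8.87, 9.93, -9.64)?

√(Σ(x_i - y_i)²) = √((8.82 - (-6.9))² + (-8.32 - (-0.65))² + (-3.79 - (-8.87))² + (-7.53 - 9.93)² + (3.22 - (-9.64))²)
= √(15.72² + (-7.67)² + 5.08² + (-17.46)² + 12.86²) = √(247.1184 + 58.8289 + 25.8064 + 304.8516 + 165.3796) = √801.9849 ≈ 28.3193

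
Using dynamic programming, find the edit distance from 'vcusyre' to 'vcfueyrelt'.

Let D[i][j] be the edit distance between the first i characters of 'vcusyre' and the first j characters of 'vcfueyrelt', with D[i][0] = i, D[0][j] = j, and D[i][j] = D[i-1][j-1] if the characters match, else 1 + min(D[i-1][j], D[i][j-1], D[i-1][j-1]). Filling the table (rows: prefixes of 'vcusyre', columns: prefixes of 'vcfueyrelt'):
     ε  v  c  f  u  e  y  r  e  l  t
  ε  0  1  2  3  4  5  6  7  8  9 10
  v  1  0  1  2  3  4  5  6  7  8  9
  c  2  1  0  1  2  3  4  5  6  7  8
  u  3  2  1  1  1  2  3  4  5  6  7
  s  4  3  2  2  2  2  3  4  5  6  7
  y  5  4  3  3  3  3  2  3  4  5  6
  r  6  5  4  4  4  4  3  2  3  4  5
  e  7  6  5  5  5  4  4  3  2  3  4
The bottom-right entry gives D[7][10] = 4, so no sequence of fewer than 4 edits works. Backtracking through the table gives one optimal edit sequence (4 edits):
  vcusyre → vcfusyre (ins f @3)
  vcfusyre → vcfueyre (sub s→e @5)
  vcfueyre → vcfueyrel (ins l @9)
  vcfueyrel → vcfueyrelt (ins t @10)
Edit distance = 4.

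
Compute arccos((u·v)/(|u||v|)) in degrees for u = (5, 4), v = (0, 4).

With u = (5, 4), v = (0, 4):
u·v = 5·0 + 4·4 = 0 + 16 = 16.
|u| = √(5² + 4²) = √41, |v| = √(0² + 4²) = √16, so |u||v| = √(41·16) = √656.
cos θ = (u·v)/(|u||v|) = 16/√656 ≈ 0.624695
θ = arccos(0.624695) ≈ 51.34°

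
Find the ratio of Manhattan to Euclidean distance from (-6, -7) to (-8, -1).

L1 = |-6 - (-8)| + |-7 - (-1)| = 2 + 6 = 8
L2 = √(2² + 6²) = √40 ≈ 6.3246
L1 ≥ L2 always (equality iff movement is along one axis); L1 > L2 here.
Ratio L1/L2 = 8/√40 ≈ 1.2649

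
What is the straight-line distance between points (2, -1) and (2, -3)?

√(Σ(x_i - y_i)²) = √((2 - 2)² + (-1 - (-3))²)
= √(0² + 2²) = √(0 + 4) = √4 = 2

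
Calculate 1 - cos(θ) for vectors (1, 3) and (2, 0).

With u = (1, 3), v = (2, 0):
u·v = 1·2 + 3·0 = 2 + 0 = 2.
|u| = √(1² + 3²) = √10, |v| = √(2² + 0²) = √4, so |u||v| = √(10·4) = √40.
cos θ = (u·v)/(|u||v|) = 2/√40 ≈ 0.3162
Cosine distance = 1 - cos θ ≈ 1 - 0.3162 = 0.6838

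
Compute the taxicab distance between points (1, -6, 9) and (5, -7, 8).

Σ|x_i - y_i| = |1 - 5| + |-6 - (-7)| + |9 - 8| = 4 + 1 + 1 = 6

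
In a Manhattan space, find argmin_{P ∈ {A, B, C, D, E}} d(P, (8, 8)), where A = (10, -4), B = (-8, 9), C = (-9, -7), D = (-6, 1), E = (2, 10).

Distances: d(A) = 14, d(B) = 17, d(C) = 32, d(D) = 21, d(E) = 8. Nearest: E = (2, 10) with distance 8.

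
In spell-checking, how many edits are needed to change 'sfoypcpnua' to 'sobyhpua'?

Let D[i][j] be the edit distance between the first i characters of 'sfoypcpnua' and the first j characters of 'sobyhpua', with D[i][0] = i, D[0][j] = j, and D[i][j] = D[i-1][j-1] if the characters match, else 1 + min(D[i-1][j], D[i][j-1], D[i-1][j-1]). Filling the table (rows: prefixes of 'sfoypcpnua', columns: prefixes of 'sobyhpua'):
     ε  s  o  b  y  h  p  u  a
  ε  0  1  2  3  4  5  6  7  8
  s  1  0  1  2  3  4  5  6  7
  f  2  1  1  2  3  4  5  6  7
  o  3  2  1  2  3  4  5  6  7
  y  4  3  2  2  2  3  4  5  6
  p  5  4  3  3  3  3  3  4  5
  c  6  5  4  4  4  4  4  4  5
  p  7  6  5  5  5  5  4  5  5
  n  8  7  6  6  6  6  5  5  6
  u  9  8  7  7  7  7  6  5  6
  a 10  9  8  8  8  8  7  6  5
The bottom-right entry gives D[10][8] = 5, so no sequence of fewer than 5 edits works. Backtracking through the table gives one optimal edit sequence (5 edits):
  sfoypcpnua → soypcpnua (del f @2)
  soypcpnua → sobpcpnua (sub y→b @3)
  sobpcpnua → sobycpnua (sub p→y @4)
  sobycpnua → sobyhpnua (sub c→h @5)
  sobyhpnua → sobyhpua (del n @7)
Edit distance = 5.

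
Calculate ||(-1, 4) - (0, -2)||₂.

√(Σ(x_i - y_i)²) = √((-1 - 0)² + (4 - (-2))²)
= √((-1)² + 6²) = √(1 + 36) = √37 ≈ 6.0828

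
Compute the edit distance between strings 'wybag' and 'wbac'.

Let D[i][j] be the edit distance between the first i characters of 'wybag' and the first j characters of 'wbac', with D[i][0] = i, D[0][j] = j, and D[i][j] = D[i-1][j-1] if the characters match, else 1 + min(D[i-1][j], D[i][j-1], D[i-1][j-1]). Filling the table (rows: prefixes of 'wybag', columns: prefixes of 'wbac'):
     ε  w  b  a  c
  ε  0  1  2  3  4
  w  1  0  1  2  3
  y  2  1  1  2  3
  b  3  2  1  2  3
  a  4  3  2  1  2
  g  5  4  3  2  2
The bottom-right entry gives D[5][4] = 2, so no sequence of fewer than 2 edits works. Backtracking through the table gives one optimal edit sequence (2 edits):
  wybag → wbag (del y @2)
  wbag → wbac (sub g→c @4)
Edit distance = 2.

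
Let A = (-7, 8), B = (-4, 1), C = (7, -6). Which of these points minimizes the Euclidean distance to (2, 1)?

Distances: d(A) ≈ 11.4018, d(B) = 6, d(C) ≈ 8.6023. Nearest: B = (-4, 1) with distance 6.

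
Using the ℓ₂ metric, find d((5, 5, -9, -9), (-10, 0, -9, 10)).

√(Σ(x_i - y_i)²) = √((5 - (-10))² + (5 - 0)² + (-9 - (-9))² + (-9 - 10)²)
= √(15² + 5² + 0² + (-19)²) = √(225 + 25 + 0 + 361) = √611 ≈ 24.7184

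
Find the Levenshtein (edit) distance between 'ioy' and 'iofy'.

Let D[i][j] be the edit distance between the first i characters of 'ioy' and the first j characters of 'iofy', with D[i][0] = i, D[0][j] = j, and D[i][j] = D[i-1][j-1] if the characters match, else 1 + min(D[i-1][j], D[i][j-1], D[i-1][j-1]). Filling the table (rows: prefixes of 'ioy', columns: prefixes of 'iofy'):
     ε  i  o  f  y
  ε  0  1  2  3  4
  i  1  0  1  2  3
  o  2  1  0  1  2
  y  3  2  1  1  1
The bottom-right entry gives D[3][4] = 1, so no sequence of fewer than 1 edit works. Backtracking through the table gives one optimal edit sequence (1 edit):
  ioy → iofy (ins f @3)
Edit distance = 1.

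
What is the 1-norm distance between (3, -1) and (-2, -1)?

Σ|x_i - y_i| = |3 - (-2)| + |-1 - (-1)| = 5 + 0 = 5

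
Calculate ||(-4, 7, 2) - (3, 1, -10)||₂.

√(Σ(x_i - y_i)²) = √((-4 - 3)² + (7 - 1)² + (2 - (-10))²)
= √((-7)² + 6² + 12²) = √(49 + 36 + 144) = √229 ≈ 15.1327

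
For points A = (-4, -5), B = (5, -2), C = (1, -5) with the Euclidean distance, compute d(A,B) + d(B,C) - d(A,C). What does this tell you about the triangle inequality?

d(A,B) = √(9² + 3²) = √90 ≈ 9.4868, d(B,C) = √(4² + 3²) = √25 = 5, d(A,C) = √(5² + 0²) = √25 = 5.
d(A,B) + d(B,C) - d(A,C) = 9.4868 + 5 - 5 = 14.4868 - 5 = 9.4868 (to 4 decimal places). This is ≥ 0, so the triangle inequality holds for these points.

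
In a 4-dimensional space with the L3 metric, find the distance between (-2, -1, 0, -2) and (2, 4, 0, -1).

(Σ|x_i - y_i|^3)^(1/3) = (|-2 - 2|^3 + |-1 - 4|^3 + |0 - 0|^3 + |-2 - (-1)|^3)^(1/3)
= (4^3 + 5^3 + 0^3 + 1^3)^(1/3) = (64 + 125 + 0 + 1)^(1/3) = (190)^(1/3) ≈ 5.7489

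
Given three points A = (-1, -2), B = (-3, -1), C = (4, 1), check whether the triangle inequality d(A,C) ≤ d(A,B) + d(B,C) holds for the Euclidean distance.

d(A,B) = √(2² + 1²) = √5 ≈ 2.2361, d(B,C) = √(7² + 2²) = √53 ≈ 7.2801, d(A,C) = √(5² + 3²) = √34 ≈ 5.831.
d(A,C) ≈ 5.831 ≤ 2.2361 + 7.2801 = 9.5162. Triangle inequality is satisfied.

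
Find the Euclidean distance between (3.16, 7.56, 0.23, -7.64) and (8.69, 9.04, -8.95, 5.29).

√(Σ(x_i - y_i)²) = √((3.16 - 8.69)² + (7.56 - 9.04)² + (0.23 - (-8.95))² + (-7.64 - 5.29)²)
= √((-5.53)² + (-1.48)² + 9.18² + (-12.93)²) = √(30.5809 + 2.1904 + 84.2724 + 167.1849) = √284.2286 ≈ 16.8591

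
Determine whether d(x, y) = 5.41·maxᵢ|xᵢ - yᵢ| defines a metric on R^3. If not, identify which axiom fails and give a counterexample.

Yes. The L∞ (Chebyshev) norm induces a metric on R^3, and multiplying a metric by a positive constant 5.41 > 0 preserves all four axioms: non-negativity (5.41·||x-y|| ≥ 0), identity (5.41·||x-y|| = 0 ⟺ ||x-y|| = 0 ⟺ x = y), symmetry (||x-y|| = ||y-x||), and the triangle inequality (5.41·||x-z|| ≤ 5.41·||x-y|| + 5.41·||y-z||). So d is a metric.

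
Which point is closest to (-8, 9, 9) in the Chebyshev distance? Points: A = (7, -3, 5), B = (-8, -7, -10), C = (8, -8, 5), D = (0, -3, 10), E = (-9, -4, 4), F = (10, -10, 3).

Distances: d(A) = 15, d(B) = 19, d(C) = 17, d(D) = 12, d(E) = 13, d(F) = 19. Nearest: D = (0, -3, 10) with distance 12.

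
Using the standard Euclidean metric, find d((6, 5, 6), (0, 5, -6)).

√(Σ(x_i - y_i)²) = √((6 - 0)² + (5 - 5)² + (6 - (-6))²)
= √(6² + 0² + 12²) = √(36 + 0 + 144) = √180 ≈ 13.4164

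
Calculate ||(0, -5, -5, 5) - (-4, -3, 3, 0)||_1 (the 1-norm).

Σ|x_i - y_i| = |0 - (-4)| + |-5 - (-3)| + |-5 - 3| + |5 - 0| = 4 + 2 + 8 + 5 = 19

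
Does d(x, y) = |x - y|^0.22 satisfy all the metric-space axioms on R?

Yes. With 0 < p = 0.22 ≤ 1, d(x,y) = |x-y|^0.22 is a metric on R. Non-negativity and symmetry are immediate; |x-y|^0.22 = 0 ⟺ |x-y| = 0 ⟺ x = y. For the triangle inequality, the function t ↦ t^0.22 is subadditive on [0,∞) when p ≤ 1, so |x-z|^0.22 ≤ (|x-y| + |y-z|)^0.22 ≤ |x-y|^0.22 + |y-z|^0.22.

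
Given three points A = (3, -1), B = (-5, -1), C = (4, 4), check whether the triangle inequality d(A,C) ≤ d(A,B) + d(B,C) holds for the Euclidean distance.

d(A,B) = √(8² + 0²) = √64 = 8, d(B,C) = √(9² + 5²) = √106 ≈ 10.2956, d(A,C) = √(1² + 5²) = √26 ≈ 5.099.
d(A,C) ≈ 5.099 ≤ 8 + 10.2956 = 18.2956. Triangle inequality is satisfied.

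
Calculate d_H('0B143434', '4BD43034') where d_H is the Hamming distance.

Differing positions: 1, 3, 6. Hamming distance = 3.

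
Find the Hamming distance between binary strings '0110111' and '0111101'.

Differing positions: 4, 6. Hamming distance = 2.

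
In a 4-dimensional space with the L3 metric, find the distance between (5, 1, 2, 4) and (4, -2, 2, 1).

(Σ|x_i - y_i|^3)^(1/3) = (|5 - 4|^3 + |1 - (-2)|^3 + |2 - 2|^3 + |4 - 1|^3)^(1/3)
= (1^3 + 3^3 + 0^3 + 3^3)^(1/3) = (1 + 27 + 0 + 27)^(1/3) = (55)^(1/3) ≈ 3.803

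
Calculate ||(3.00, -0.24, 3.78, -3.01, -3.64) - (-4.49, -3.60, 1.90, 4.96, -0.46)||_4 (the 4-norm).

(Σ|x_i - y_i|^4)^(1/4) = (|3 - (-4.49)|^4 + |-0.24 - (-3.6)|^4 + |3.78 - 1.9|^4 + |-3.01 - 4.96|^4 + |-3.64 - (-0.46)|^4)^(1/4)
= (7.49^4 + 3.36^4 + 1.88^4 + 7.97^4 + 3.18^4)^(1/4) ≈ (3147.2212 + 127.4551 + 12.492 + 4034.9047 + 102.2606)^(1/4) = (7424.3336)^(1/4) ≈ 9.2825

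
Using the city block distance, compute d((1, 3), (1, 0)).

Σ|x_i - y_i| = |1 - 1| + |3 - 0| = 0 + 3 = 3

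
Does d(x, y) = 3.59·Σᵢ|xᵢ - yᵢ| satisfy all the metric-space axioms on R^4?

Yes. The L1 (Manhattan) norm induces a metric on R^4, and multiplying a metric by a positive constant 3.59 > 0 preserves all four axioms: non-negativity (3.59·||x-y|| ≥ 0), identity (3.59·||x-y|| = 0 ⟺ ||x-y|| = 0 ⟺ x = y), symmetry (||x-y|| = ||y-x||), and the triangle inequality (3.59·||x-z|| ≤ 3.59·||x-y|| + 3.59·||y-z||). So d is a metric.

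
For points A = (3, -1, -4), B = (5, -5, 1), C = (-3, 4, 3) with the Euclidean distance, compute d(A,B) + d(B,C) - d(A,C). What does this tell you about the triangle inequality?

d(A,B) = √(2² + 4² + 5²) = √45 ≈ 6.7082, d(B,C) = √(8² + 9² + 2²) = √149 ≈ 12.2066, d(A,C) = √(6² + 5² + 7²) = √110 ≈ 10.4881.
d(A,B) + d(B,C) - d(A,C) = 6.7082 + 12.2066 - 10.4881 = 18.9148 - 10.4881 = 8.4267 (to 4 decimal places). This is ≥ 0, so the triangle inequality holds for these points.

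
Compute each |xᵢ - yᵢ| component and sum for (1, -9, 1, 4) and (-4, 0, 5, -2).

Σ|x_i - y_i| = |1 - (-4)| + |-9 - 0| + |1 - 5| + |4 - (-2)| = 5 + 9 + 4 + 6 = 24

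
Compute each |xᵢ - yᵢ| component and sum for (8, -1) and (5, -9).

Σ|x_i - y_i| = |8 - 5| + |-1 - (-9)| = 3 + 8 = 11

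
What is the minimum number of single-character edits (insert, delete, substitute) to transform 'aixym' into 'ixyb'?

Let D[i][j] be the edit distance between the first i characters of 'aixym' and the first j characters of 'ixyb', with D[i][0] = i, D[0][j] = j, and D[i][j] = D[i-1][j-1] if the characters match, else 1 + min(D[i-1][j], D[i][j-1], D[i-1][j-1]). Filling the table (rows: prefixes of 'aixym', columns: prefixes of 'ixyb'):
     ε  i  x  y  b
  ε  0  1  2  3  4
  a  1  1  2  3  4
  i  2  1  2  3  4
  x  3  2  1  2  3
  y  4  3  2  1  2
  m  5  4  3  2  2
The bottom-right entry gives D[5][4] = 2, so no sequence of fewer than 2 edits works. Backtracking through the table gives one optimal edit sequence (2 edits):
  aixym → ixym (del a @1)
  ixym → ixyb (sub m→b @4)
Edit distance = 2.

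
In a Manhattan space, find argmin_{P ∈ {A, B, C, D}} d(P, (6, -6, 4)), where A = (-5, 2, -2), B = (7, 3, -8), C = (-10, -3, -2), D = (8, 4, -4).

Distances: d(A) = 25, d(B) = 22, d(C) = 25, d(D) = 20. Nearest: D = (8, 4, -4) with distance 20.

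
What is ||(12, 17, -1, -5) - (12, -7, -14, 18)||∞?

max(|x_i - y_i|) = max(|12 - 12|, |17 - (-7)|, |-1 - (-14)|, |-5 - 18|) = max(0, 24, 13, 23) = 24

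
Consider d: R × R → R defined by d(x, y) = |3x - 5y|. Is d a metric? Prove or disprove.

No. d fails symmetry: d(3, 6) = |3·3 - 5·6| = |-21| = 21, but d(6, 3) = |3·6 - 5·3| = |3| = 3. Since 21 ≠ 3, d(x,y) ≠ d(y,x) in general.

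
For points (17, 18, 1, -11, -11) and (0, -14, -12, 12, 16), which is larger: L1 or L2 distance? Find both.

L1 = |17 - 0| + |18 - (-14)| + |1 - (-12)| + |-11 - 12| + |-11 - 16| = 17 + 32 + 13 + 23 + 27 = 112
L2 = √(17² + 32² + 13² + 23² + 27²) = √2740 ≈ 52.345
L1 ≥ L2 always (equality iff movement is along one axis); L1 > L2 here.
Ratio L1/L2 = 112/√2740 ≈ 2.1397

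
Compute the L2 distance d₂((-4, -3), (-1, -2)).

√(Σ(x_i - y_i)²) = √((-4 - (-1))² + (-3 - (-2))²)
= √((-3)² + (-1)²) = √(9 + 1) = √10 ≈ 3.1623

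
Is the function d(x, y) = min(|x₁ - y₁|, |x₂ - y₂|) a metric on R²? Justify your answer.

No. d fails identity of indiscernibles: take x = (3, 0) and y = (3, 5). Then d(x,y) = min(|3 - 3|, |0 - 5|) = min(0, 5) = 0, yet x ≠ y.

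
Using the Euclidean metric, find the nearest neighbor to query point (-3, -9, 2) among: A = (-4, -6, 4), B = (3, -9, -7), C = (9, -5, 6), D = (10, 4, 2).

Distances: d(A) ≈ 3.7417, d(B) ≈ 10.8167, d(C) ≈ 13.2665, d(D) ≈ 18.3848. Nearest: A = (-4, -6, 4) with distance 3.7417.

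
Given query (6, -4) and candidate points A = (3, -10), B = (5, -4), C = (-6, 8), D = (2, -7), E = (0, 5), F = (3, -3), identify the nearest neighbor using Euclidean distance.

Distances: d(A) ≈ 6.7082, d(B) = 1, d(C) ≈ 16.9706, d(D) = 5, d(E) ≈ 10.8167, d(F) ≈ 3.1623. Nearest: B = (5, -4) with distance 1.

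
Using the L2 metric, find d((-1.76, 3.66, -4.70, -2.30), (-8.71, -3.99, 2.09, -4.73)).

√(Σ(x_i - y_i)²) = √((-1.76 - (-8.71))² + (3.66 - (-3.99))² + (-4.7 - 2.09)² + (-2.3 - (-4.73))²)
= √(6.95² + 7.65² + (-6.79)² + 2.43²) = √(48.3025 + 58.5225 + 46.1041 + 5.9049) = √158.834 ≈ 12.6029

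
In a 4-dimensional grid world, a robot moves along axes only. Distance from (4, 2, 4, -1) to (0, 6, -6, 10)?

Σ|x_i - y_i| = |4 - 0| + |2 - 6| + |4 - (-6)| + |-1 - 10| = 4 + 4 + 10 + 11 = 29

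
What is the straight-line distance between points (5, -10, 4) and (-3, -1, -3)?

√(Σ(x_i - y_i)²) = √((5 - (-3))² + (-10 - (-1))² + (4 - (-3))²)
= √(8² + (-9)² + 7²) = √(64 + 81 + 49) = √194 ≈ 13.9284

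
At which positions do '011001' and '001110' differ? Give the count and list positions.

Differing positions: 2, 4, 5, 6. Hamming distance = 4.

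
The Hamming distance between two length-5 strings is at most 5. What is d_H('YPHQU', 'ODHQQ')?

Differing positions: 1, 2, 5. Hamming distance = 3. The maximum possible Hamming distance for length-5 strings is 5, so d_H/5 = 3/5 = 0.6.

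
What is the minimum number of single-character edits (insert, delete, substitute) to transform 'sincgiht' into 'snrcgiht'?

Let D[i][j] be the edit distance between the first i characters of 'sincgiht' and the first j characters of 'snrcgiht', with D[i][0] = i, D[0][j] = j, and D[i][j] = D[i-1][j-1] if the characters match, else 1 + min(D[i-1][j], D[i][j-1], D[i-1][j-1]). Filling the table (rows: prefixes of 'sincgiht', columns: prefixes of 'snrcgiht'):
     ε  s  n  r  c  g  i  h  t
  ε  0  1  2  3  4  5  6  7  8
  s  1  0  1  2  3  4  5  6  7
  i  2  1  1  2  3  4  4  5  6
  n  3  2  1  2  3  4  5  5  6
  c  4  3  2  2  2  3  4  5  6
  g  5  4  3  3  3  2  3  4  5
  i  6  5  4  4  4  3  2  3  4
  h  7  6  5  5  5  4  3  2  3
  t  8  7  6  6  6  5  4  3  2
The bottom-right entry gives D[8][8] = 2, so no sequence of fewer than 2 edits works. Backtracking through the table gives one optimal edit sequence (2 edits):
  sincgiht → snncgiht (sub i→n @2)
  snncgiht → snrcgiht (sub n→r @3)
Edit distance = 2.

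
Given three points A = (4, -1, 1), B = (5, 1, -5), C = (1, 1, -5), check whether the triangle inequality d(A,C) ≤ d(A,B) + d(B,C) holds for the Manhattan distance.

d(A,B) = 1 + 2 + 6 = 9, d(B,C) = 4 + 0 + 0 = 4, d(A,C) = 3 + 2 + 6 = 11.
d(A,C) = 11 ≤ 9 + 4 = 13. Triangle inequality is satisfied.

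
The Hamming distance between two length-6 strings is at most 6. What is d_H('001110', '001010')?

Differing positions: 4. Hamming distance = 1. The maximum possible Hamming distance for length-6 strings is 6, so d_H/6 = 1/6 ≈ 0.1667.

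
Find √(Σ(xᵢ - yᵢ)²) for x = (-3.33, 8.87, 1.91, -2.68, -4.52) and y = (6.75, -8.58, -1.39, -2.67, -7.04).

√(Σ(x_i - y_i)²) = √((-3.33 - 6.75)² + (8.87 - (-8.58))² + (1.91 - (-1.39))² + (-2.68 - (-2.67))² + (-4.52 - (-7.04))²)
= √((-10.08)² + 17.45² + 3.3² + (-0.01)² + 2.52²) = √(101.6064 + 304.5025 + 10.89 + 0.0001 + 6.3504) = √423.3494 ≈ 20.5755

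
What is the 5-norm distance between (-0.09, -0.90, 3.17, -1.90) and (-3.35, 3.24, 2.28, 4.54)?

(Σ|x_i - y_i|^5)^(1/5) = (|-0.09 - (-3.35)|^5 + |-0.9 - 3.24|^5 + |3.17 - 2.28|^5 + |-1.9 - 4.54|^5)^(1/5)
= (3.26^5 + 4.14^5 + 0.89^5 + 6.44^5)^(1/5) ≈ (368.2036 + 1216.1908 + 0.5584 + 11077.1832)^(1/5) = (12662.136)^(1/5) ≈ 6.6146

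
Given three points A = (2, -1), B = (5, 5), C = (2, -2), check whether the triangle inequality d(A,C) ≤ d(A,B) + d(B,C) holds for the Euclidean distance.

d(A,B) = √(3² + 6²) = √45 ≈ 6.7082, d(B,C) = √(3² + 7²) = √58 ≈ 7.6158, d(A,C) = √(0² + 1²) = √1 = 1.
d(A,C) = 1 ≤ 6.7082 + 7.6158 = 14.324. Triangle inequality is satisfied.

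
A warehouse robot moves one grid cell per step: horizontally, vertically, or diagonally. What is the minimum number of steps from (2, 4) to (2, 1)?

max(|x_i - y_i|) = max(|2 - 2|, |4 - 1|) = max(0, 3) = 3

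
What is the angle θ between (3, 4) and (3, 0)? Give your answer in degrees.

With u = (3, 4), v = (3, 0):
u·v = 3·3 + 4·0 = 9 + 0 = 9.
|u| = √(3² + 4²) = √25, |v| = √(3² + 0²) = √9, so |u||v| = √(25·9) = √225 = 15.
cos θ = (u·v)/(|u||v|) = 9/15 = 0.6
θ = arccos(0.6) ≈ 53.13°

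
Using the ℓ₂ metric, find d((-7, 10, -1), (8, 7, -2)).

√(Σ(x_i - y_i)²) = √((-7 - 8)² + (10 - 7)² + (-1 - (-2))²)
= √((-15)² + 3² + 1²) = √(225 + 9 + 1) = √235 ≈ 15.3297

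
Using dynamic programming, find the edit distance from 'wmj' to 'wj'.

Let D[i][j] be the edit distance between the first i characters of 'wmj' and the first j characters of 'wj', with D[i][0] = i, D[0][j] = j, and D[i][j] = D[i-1][j-1] if the characters match, else 1 + min(D[i-1][j], D[i][j-1], D[i-1][j-1]). Filling the table (rows: prefixes of 'wmj', columns: prefixes of 'wj'):
     ε  w  j
  ε  0  1  2
  w  1  0  1
  m  2  1  1
  j  3  2  1
The bottom-right entry gives D[3][2] = 1, so no sequence of fewer than 1 edit works. Backtracking through the table gives one optimal edit sequence (1 edit):
  wmj → wj (del m @2)
Edit distance = 1.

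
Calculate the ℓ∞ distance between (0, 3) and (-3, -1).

max(|x_i - y_i|) = max(|0 - (-3)|, |3 - (-1)|) = max(3, 4) = 4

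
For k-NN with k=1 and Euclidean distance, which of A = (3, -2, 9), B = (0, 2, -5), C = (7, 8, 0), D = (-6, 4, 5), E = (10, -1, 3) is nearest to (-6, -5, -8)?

Distances: d(A) ≈ 19.4679, d(B) ≈ 9.6954, d(C) ≈ 20.0499, d(D) ≈ 15.8114, d(E) ≈ 19.8242. Nearest: B = (0, 2, -5) with distance 9.6954.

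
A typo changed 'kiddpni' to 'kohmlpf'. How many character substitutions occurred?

Differing positions: 2, 3, 4, 5, 6, 7. Hamming distance = 6.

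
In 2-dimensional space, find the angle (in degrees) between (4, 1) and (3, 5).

With u = (4, 1), v = (3, 5):
u·v = 4·3 + 1·5 = 12 + 5 = 17.
|u| = √(4² + 1²) = √17, |v| = √(3² + 5²) = √34, so |u||v| = √(17·34) = √578.
cos θ = (u·v)/(|u||v|) = 17/√578 ≈ 0.707107
θ = arccos(0.707107) ≈ 45°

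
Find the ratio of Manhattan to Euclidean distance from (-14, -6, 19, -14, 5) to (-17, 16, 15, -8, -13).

L1 = |-14 - (-17)| + |-6 - 16| + |19 - 15| + |-14 - (-8)| + |5 - (-13)| = 3 + 22 + 4 + 6 + 18 = 53
L2 = √(3² + 22² + 4² + 6² + 18²) = √869 ≈ 29.4788
L1 ≥ L2 always (equality iff movement is along one axis); L1 > L2 here.
Ratio L1/L2 = 53/√869 ≈ 1.7979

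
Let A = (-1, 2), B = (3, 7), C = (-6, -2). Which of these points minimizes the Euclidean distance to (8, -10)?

Distances: d(A) = 15, d(B) ≈ 17.72, d(C) ≈ 16.1245. Nearest: A = (-1, 2) with distance 15.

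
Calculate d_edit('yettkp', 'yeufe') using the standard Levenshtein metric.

Let D[i][j] be the edit distance between the first i characters of 'yettkp' and the first j characters of 'yeufe', with D[i][0] = i, D[0][j] = j, and D[i][j] = D[i-1][j-1] if the characters match, else 1 + min(D[i-1][j], D[i][j-1], D[i-1][j-1]). Filling the table (rows: prefixes of 'yettkp', columns: prefixes of 'yeufe'):
     ε  y  e  u  f  e
  ε  0  1  2  3  4  5
  y  1  0  1  2  3  4
  e  2  1  0  1  2  3
  t  3  2  1  1  2  3
  t  4  3  2  2  2  3
  k  5  4  3  3  3  3
  p  6  5  4  4  4  4
The bottom-right entry gives D[6][5] = 4, so no sequence of fewer than 4 edits works. Backtracking through the table gives one optimal edit sequence (4 edits):
  yettkp → yetkp (del t @3)
  yetkp → yeukp (sub t→u @3)
  yeukp → yeufp (sub k→f @4)
  yeufp → yeufe (sub p→e @5)
Edit distance = 4.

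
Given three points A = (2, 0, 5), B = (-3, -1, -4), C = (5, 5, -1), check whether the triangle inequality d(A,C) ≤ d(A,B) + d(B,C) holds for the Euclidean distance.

d(A,B) = √(5² + 1² + 9²) = √107 ≈ 10.3441, d(B,C) = √(8² + 6² + 3²) = √109 ≈ 10.4403, d(A,C) = √(3² + 5² + 6²) = √70 ≈ 8.3666.
d(A,C) ≈ 8.3666 ≤ 10.3441 + 10.4403 = 20.7844. Triangle inequality is satisfied.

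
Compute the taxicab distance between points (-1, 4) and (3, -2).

Σ|x_i - y_i| = |-1 - 3| + |4 - (-2)| = 4 + 6 = 10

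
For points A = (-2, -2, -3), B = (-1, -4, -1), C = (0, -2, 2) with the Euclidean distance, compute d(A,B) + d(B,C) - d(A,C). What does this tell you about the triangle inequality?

d(A,B) = √(1² + 2² + 2²) = √9 = 3, d(B,C) = √(1² + 2² + 3²) = √14 ≈ 3.7417, d(A,C) = √(2² + 0² + 5²) = √29 ≈ 5.3852.
d(A,B) + d(B,C) - d(A,C) = 3 + 3.7417 - 5.3852 = 6.7417 - 5.3852 = 1.3565 (to 4 decimal places). This is ≥ 0, so the triangle inequality holds for these points.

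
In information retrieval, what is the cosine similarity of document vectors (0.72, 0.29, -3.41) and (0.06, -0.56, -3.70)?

With u = (0.72, 0.29, -3.41), v = (0.06, -0.56, -3.70):
u·v = 0.72·0.06 + 0.29·(-0.56) + (-3.41)·(-3.7) = 0.0432 + (-0.1624) + 12.617 = 12.4978.
|u| = √(0.72² + 0.29² + (-3.41)²) = √(0.5184 + 0.0841 + 11.6281) = √12.2306, |v| = √(0.06² + (-0.56)² + (-3.7)²) = √(0.0036 + 0.3136 + 13.69) = √14.0072.
cos θ = (u·v)/(|u||v|) = 12.4978/(√12.2306·√14.0072) ≈ 0.9548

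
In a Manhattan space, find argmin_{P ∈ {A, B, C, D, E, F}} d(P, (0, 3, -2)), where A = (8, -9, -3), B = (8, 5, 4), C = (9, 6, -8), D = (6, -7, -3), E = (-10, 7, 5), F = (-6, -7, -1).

Distances: d(A) = 21, d(B) = 16, d(C) = 18, d(D) = 17, d(E) = 21, d(F) = 17. Nearest: B = (8, 5, 4) with distance 16.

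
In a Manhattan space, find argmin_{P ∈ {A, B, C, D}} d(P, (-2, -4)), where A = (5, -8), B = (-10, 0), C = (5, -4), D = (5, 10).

Distances: d(A) = 11, d(B) = 12, d(C) = 7, d(D) = 21. Nearest: C = (5, -4) with distance 7.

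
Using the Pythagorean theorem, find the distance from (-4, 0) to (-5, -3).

√(Σ(x_i - y_i)²) = √((-4 - (-5))² + (0 - (-3))²)
= √(1² + 3²) = √(1 + 9) = √10 ≈ 3.1623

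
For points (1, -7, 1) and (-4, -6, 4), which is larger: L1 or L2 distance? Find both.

L1 = |1 - (-4)| + |-7 - (-6)| + |1 - 4| = 5 + 1 + 3 = 9
L2 = √(5² + 1² + 3²) = √35 ≈ 5.9161
L1 ≥ L2 always (equality iff movement is along one axis); L1 > L2 here.
Ratio L1/L2 = 9/√35 ≈ 1.5213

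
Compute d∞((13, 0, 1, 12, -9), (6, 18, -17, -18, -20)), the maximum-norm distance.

max(|x_i - y_i|) = max(|13 - 6|, |0 - 18|, |1 - (-17)|, |12 - (-18)|, |-9 - (-20)|) = max(7, 18, 18, 30, 11) = 30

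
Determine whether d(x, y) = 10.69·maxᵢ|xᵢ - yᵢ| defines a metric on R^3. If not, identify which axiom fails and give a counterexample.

Yes. The L∞ (Chebyshev) norm induces a metric on R^3, and multiplying a metric by a positive constant 10.69 > 0 preserves all four axioms: non-negativity (10.69·||x-y|| ≥ 0), identity (10.69·||x-y|| = 0 ⟺ ||x-y|| = 0 ⟺ x = y), symmetry (||x-y|| = ||y-x||), and the triangle inequality (10.69·||x-z|| ≤ 10.69·||x-y|| + 10.69·||y-z||). So d is a metric.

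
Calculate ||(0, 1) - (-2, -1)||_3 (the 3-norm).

(Σ|x_i - y_i|^3)^(1/3) = (|0 - (-2)|^3 + |1 - (-1)|^3)^(1/3)
= (2^3 + 2^3)^(1/3) = (8 + 8)^(1/3) = (16)^(1/3) ≈ 2.5198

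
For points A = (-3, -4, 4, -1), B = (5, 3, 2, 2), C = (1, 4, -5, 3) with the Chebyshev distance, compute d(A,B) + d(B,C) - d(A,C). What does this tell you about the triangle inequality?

d(A,B) = max(8, 7, 2, 3) = 8, d(B,C) = max(4, 1, 7, 1) = 7, d(A,C) = max(4, 8, 9, 4) = 9.
d(A,B) + d(B,C) - d(A,C) = 8 + 7 - 9 = 15 - 9 = 6. This is ≥ 0, so the triangle inequality holds for these points.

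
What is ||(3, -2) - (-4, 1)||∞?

max(|x_i - y_i|) = max(|3 - (-4)|, |-2 - 1|) = max(7, 3) = 7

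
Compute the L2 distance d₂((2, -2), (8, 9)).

√(Σ(x_i - y_i)²) = √((2 - 8)² + (-2 - 9)²)
= √((-6)² + (-11)²) = √(36 + 121) = √157 ≈ 12.53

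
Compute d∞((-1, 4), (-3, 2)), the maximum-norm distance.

max(|x_i - y_i|) = max(|-1 - (-3)|, |4 - 2|) = max(2, 2) = 2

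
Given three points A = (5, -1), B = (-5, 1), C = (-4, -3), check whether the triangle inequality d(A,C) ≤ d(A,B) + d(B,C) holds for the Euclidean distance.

d(A,B) = √(10² + 2²) = √104 ≈ 10.198, d(B,C) = √(1² + 4²) = √17 ≈ 4.1231, d(A,C) = √(9² + 2²) = √85 ≈ 9.2195.
d(A,C) ≈ 9.2195 ≤ 10.198 + 4.1231 = 14.3211. Triangle inequality is satisfied.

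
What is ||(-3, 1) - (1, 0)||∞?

max(|x_i - y_i|) = max(|-3 - 1|, |1 - 0|) = max(4, 1) = 4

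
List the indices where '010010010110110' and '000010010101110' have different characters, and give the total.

Differing positions: 2, 11, 12. Hamming distance = 3.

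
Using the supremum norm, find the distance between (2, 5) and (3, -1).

max(|x_i - y_i|) = max(|2 - 3|, |5 - (-1)|) = max(1, 6) = 6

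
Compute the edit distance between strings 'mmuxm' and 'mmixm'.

Let D[i][j] be the edit distance between the first i characters of 'mmuxm' and the first j characters of 'mmixm', with D[i][0] = i, D[0][j] = j, and D[i][j] = D[i-1][j-1] if the characters match, else 1 + min(D[i-1][j], D[i][j-1], D[i-1][j-1]). Filling the table (rows: prefixes of 'mmuxm', columns: prefixes of 'mmixm'):
     ε  m  m  i  x  m
  ε  0  1  2  3  4  5
  m  1  0  1  2  3  4
  m  2  1  0  1  2  3
  u  3  2  1  1  2  3
  x  4  3  2  2  1  2
  m  5  4  3  3  2  1
The bottom-right entry gives D[5][5] = 1, so no sequence of fewer than 1 edit works. Backtracking through the table gives one optimal edit sequence (1 edit):
  mmuxm → mmixm (sub u→i @3)
Edit distance = 1.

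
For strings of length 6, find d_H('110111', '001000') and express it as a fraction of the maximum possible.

Differing positions: 1, 2, 3, 4, 5, 6. Hamming distance = 6. The maximum possible Hamming distance for length-6 strings is 6, so d_H/6 = 6/6 = 1.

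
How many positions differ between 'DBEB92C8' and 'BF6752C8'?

Differing positions: 1, 2, 3, 4, 5. Hamming distance = 5.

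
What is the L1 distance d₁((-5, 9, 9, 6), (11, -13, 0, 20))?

Σ|x_i - y_i| = |-5 - 11| + |9 - (-13)| + |9 - 0| + |6 - 20| = 16 + 22 + 9 + 14 = 61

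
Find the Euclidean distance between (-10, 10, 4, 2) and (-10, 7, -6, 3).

√(Σ(x_i - y_i)²) = √((-10 - (-10))² + (10 - 7)² + (4 - (-6))² + (2 - 3)²)
= √(0² + 3² + 10² + (-1)²) = √(0 + 9 + 100 + 1) = √110 ≈ 10.4881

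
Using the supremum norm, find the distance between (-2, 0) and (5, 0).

max(|x_i - y_i|) = max(|-2 - 5|, |0 - 0|) = max(7, 0) = 7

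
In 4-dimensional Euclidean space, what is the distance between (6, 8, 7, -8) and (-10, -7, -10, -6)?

√(Σ(x_i - y_i)²) = √((6 - (-10))² + (8 - (-7))² + (7 - (-10))² + (-8 - (-6))²)
= √(16² + 15² + 17² + (-2)²) = √(256 + 225 + 289 + 4) = √774 ≈ 27.8209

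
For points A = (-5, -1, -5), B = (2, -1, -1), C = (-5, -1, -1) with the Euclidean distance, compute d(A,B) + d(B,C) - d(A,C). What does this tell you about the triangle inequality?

d(A,B) = √(7² + 0² + 4²) = √65 ≈ 8.0623, d(B,C) = √(7² + 0² + 0²) = √49 = 7, d(A,C) = √(0² + 0² + 4²) = √16 = 4.
d(A,B) + d(B,C) - d(A,C) = 8.0623 + 7 - 4 = 15.0623 - 4 = 11.0623 (to 4 decimal places). This is ≥ 0, so the triangle inequality holds for these points.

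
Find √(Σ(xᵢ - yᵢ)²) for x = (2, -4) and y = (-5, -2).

√(Σ(x_i - y_i)²) = √((2 - (-5))² + (-4 - (-2))²)
= √(7² + (-2)²) = √(49 + 4) = √53 ≈ 7.2801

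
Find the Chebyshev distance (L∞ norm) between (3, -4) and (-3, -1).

max(|x_i - y_i|) = max(|3 - (-3)|, |-4 - (-1)|) = max(6, 3) = 6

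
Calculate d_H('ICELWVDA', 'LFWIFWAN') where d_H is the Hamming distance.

Differing positions: 1, 2, 3, 4, 5, 6, 7, 8. Hamming distance = 8.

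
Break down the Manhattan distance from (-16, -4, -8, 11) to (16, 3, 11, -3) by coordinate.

Σ|x_i - y_i| = |-16 - 16| + |-4 - 3| + |-8 - 11| + |11 - (-3)| = 32 + 7 + 19 + 14 = 72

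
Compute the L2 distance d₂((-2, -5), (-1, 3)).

√(Σ(x_i - y_i)²) = √((-2 - (-1))² + (-5 - 3)²)
= √((-1)² + (-8)²) = √(1 + 64) = √65 ≈ 8.0623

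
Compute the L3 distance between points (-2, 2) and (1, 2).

(Σ|x_i - y_i|^3)^(1/3) = (|-2 - 1|^3 + |2 - 2|^3)^(1/3)
= (3^3 + 0^3)^(1/3) = (27 + 0)^(1/3) = (27)^(1/3) = 3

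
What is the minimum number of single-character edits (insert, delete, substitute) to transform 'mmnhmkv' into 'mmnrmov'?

Let D[i][j] be the edit distance between the first i characters of 'mmnhmkv' and the first j characters of 'mmnrmov', with D[i][0] = i, D[0][j] = j, and D[i][j] = D[i-1][j-1] if the characters match, else 1 + min(D[i-1][j], D[i][j-1], D[i-1][j-1]). Filling the table (rows: prefixes of 'mmnhmkv', columns: prefixes of 'mmnrmov'):
     ε  m  m  n  r  m  o  v
  ε  0  1  2  3  4  5  6  7
  m  1  0  1  2  3  4  5  6
  m  2  1  0  1  2  3  4  5
  n  3  2  1  0  1  2  3  4
  h  4  3  2  1  1  2  3  4
  m  5  4  3  2  2  1  2  3
  k  6  5  4  3  3  2  2  3
  v  7  6  5  4  4  3  3  2
The bottom-right entry gives D[7][7] = 2, so no sequence of fewer than 2 edits works. Backtracking through the table gives one optimal edit sequence (2 edits):
  mmnhmkv → mmnrmkv (sub h→r @4)
  mmnrmkv → mmnrmov (sub k→o @6)
Edit distance = 2.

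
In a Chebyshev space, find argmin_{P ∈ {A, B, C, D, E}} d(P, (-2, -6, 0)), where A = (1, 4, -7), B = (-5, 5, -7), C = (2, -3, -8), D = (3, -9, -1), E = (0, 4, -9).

Distances: d(A) = 10, d(B) = 11, d(C) = 8, d(D) = 5, d(E) = 10. Nearest: D = (3, -9, -1) with distance 5.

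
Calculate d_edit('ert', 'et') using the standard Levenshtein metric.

Let D[i][j] be the edit distance between the first i characters of 'ert' and the first j characters of 'et', with D[i][0] = i, D[0][j] = j, and D[i][j] = D[i-1][j-1] if the characters match, else 1 + min(D[i-1][j], D[i][j-1], D[i-1][j-1]). Filling the table (rows: prefixes of 'ert', columns: prefixes of 'et'):
     ε  e  t
  ε  0  1  2
  e  1  0  1
  r  2  1  1
  t  3  2  1
The bottom-right entry gives D[3][2] = 1, so no sequence of fewer than 1 edit works. Backtracking through the table gives one optimal edit sequence (1 edit):
  ert → et (del r @2)
Edit distance = 1.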